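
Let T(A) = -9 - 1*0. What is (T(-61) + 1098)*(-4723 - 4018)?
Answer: -9518949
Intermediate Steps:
T(A) = -9 (T(A) = -9 + 0 = -9)
(T(-61) + 1098)*(-4723 - 4018) = (-9 + 1098)*(-4723 - 4018) = 1089*(-8741) = -9518949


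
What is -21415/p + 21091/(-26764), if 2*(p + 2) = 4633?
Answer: -1243932359/123890556 ≈ -10.041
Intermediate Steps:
p = 4629/2 (p = -2 + (1/2)*4633 = -2 + 4633/2 = 4629/2 ≈ 2314.5)
-21415/p + 21091/(-26764) = -21415/4629/2 + 21091/(-26764) = -21415*2/4629 + 21091*(-1/26764) = -42830/4629 - 21091/26764 = -1243932359/123890556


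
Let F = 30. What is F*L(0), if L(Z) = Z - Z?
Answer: 0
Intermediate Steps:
L(Z) = 0
F*L(0) = 30*0 = 0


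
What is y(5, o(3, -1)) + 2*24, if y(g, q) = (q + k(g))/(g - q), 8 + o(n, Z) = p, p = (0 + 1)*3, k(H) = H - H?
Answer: 95/2 ≈ 47.500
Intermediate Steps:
k(H) = 0
p = 3 (p = 1*3 = 3)
o(n, Z) = -5 (o(n, Z) = -8 + 3 = -5)
y(g, q) = q/(g - q) (y(g, q) = (q + 0)/(g - q) = q/(g - q))
y(5, o(3, -1)) + 2*24 = -5/(5 - 1*(-5)) + 2*24 = -5/(5 + 5) + 48 = -5/10 + 48 = -5*⅒ + 48 = -½ + 48 = 95/2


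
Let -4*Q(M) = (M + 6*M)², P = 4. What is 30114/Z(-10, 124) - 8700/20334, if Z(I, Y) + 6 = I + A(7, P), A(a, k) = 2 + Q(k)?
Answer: -2437163/16945 ≈ -143.83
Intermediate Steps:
Q(M) = -49*M²/4 (Q(M) = -(M + 6*M)²/4 = -49*M²/4)
A(a, k) = 2 - 49*k²/4
Z(I, Y) = -200 + I (Z(I, Y) = -6 + (I + (2 - 49/4*4²)) = -6 + (I + (2 - 49/4*16)) = -6 + (I + (2 - 196)) = -6 + (I - 194) = -6 + (-194 + I) = -200 + I)
30114/Z(-10, 124) - 8700/20334 = 30114/(-200 - 10) - 8700/20334 = 30114/(-210) - 8700*1/20334 = 30114*(-1/210) - 1450/3389 = -717/5 - 1450/3389 = -2437163/16945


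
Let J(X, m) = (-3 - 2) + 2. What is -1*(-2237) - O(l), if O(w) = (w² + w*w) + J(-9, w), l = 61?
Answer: -5202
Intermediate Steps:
J(X, m) = -3 (J(X, m) = -5 + 2 = -3)
O(w) = -3 + 2*w² (O(w) = (w² + w*w) - 3 = (w² + w²) - 3 = 2*w² - 3 = -3 + 2*w²)
-1*(-2237) - O(l) = -1*(-2237) - (-3 + 2*61²) = 2237 - (-3 + 2*3721) = 2237 - (-3 + 7442) = 2237 - 1*7439 = 2237 - 7439 = -5202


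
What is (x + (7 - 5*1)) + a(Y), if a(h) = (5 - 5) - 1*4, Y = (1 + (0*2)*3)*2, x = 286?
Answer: 284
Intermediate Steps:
Y = 2 (Y = (1 + 0*3)*2 = (1 + 0)*2 = 1*2 = 2)
a(h) = -4 (a(h) = 0 - 4 = -4)
(x + (7 - 5*1)) + a(Y) = (286 + (7 - 5*1)) - 4 = (286 + (7 - 5)) - 4 = (286 + 2) - 4 = 288 - 4 = 284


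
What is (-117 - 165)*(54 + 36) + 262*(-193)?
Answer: -75946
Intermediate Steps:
(-117 - 165)*(54 + 36) + 262*(-193) = -282*90 - 50566 = -25380 - 50566 = -75946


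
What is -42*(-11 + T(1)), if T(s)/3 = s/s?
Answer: 336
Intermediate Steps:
T(s) = 3 (T(s) = 3*(s/s) = 3*1 = 3)
-42*(-11 + T(1)) = -42*(-11 + 3) = -42*(-8) = 336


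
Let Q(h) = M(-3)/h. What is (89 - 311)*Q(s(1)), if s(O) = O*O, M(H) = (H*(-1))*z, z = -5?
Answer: 3330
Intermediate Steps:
M(H) = 5*H (M(H) = (H*(-1))*(-5) = -H*(-5) = 5*H)
s(O) = O²
Q(h) = -15/h (Q(h) = (5*(-3))/h = -15/h)
(89 - 311)*Q(s(1)) = (89 - 311)*(-15/(1²)) = -(-3330)/1 = -(-3330) = -222*(-15) = 3330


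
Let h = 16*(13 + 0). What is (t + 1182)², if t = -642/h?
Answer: 15032476449/10816 ≈ 1.3898e+6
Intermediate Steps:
h = 208 (h = 16*13 = 208)
t = -321/104 (t = -642/208 = -642*1/208 = -321/104 ≈ -3.0865)
(t + 1182)² = (-321/104 + 1182)² = (122607/104)² = 15032476449/10816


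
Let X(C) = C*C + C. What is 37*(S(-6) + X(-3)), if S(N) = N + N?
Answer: -222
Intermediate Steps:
X(C) = C + C² (X(C) = C² + C = C + C²)
S(N) = 2*N
37*(S(-6) + X(-3)) = 37*(2*(-6) - 3*(1 - 3)) = 37*(-12 - 3*(-2)) = 37*(-12 + 6) = 37*(-6) = -222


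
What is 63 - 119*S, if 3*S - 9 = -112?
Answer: 12446/3 ≈ 4148.7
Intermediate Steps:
S = -103/3 (S = 3 + (⅓)*(-112) = 3 - 112/3 = -103/3 ≈ -34.333)
63 - 119*S = 63 - 119*(-103/3) = 63 + 12257/3 = 12446/3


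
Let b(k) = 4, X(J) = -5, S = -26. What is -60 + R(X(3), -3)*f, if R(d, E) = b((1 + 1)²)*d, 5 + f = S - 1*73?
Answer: 2020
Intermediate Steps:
f = -104 (f = -5 + (-26 - 1*73) = -5 + (-26 - 73) = -5 - 99 = -104)
R(d, E) = 4*d
-60 + R(X(3), -3)*f = -60 + (4*(-5))*(-104) = -60 - 20*(-104) = -60 + 2080 = 2020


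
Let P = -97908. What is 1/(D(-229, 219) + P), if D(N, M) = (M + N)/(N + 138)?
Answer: -91/8909618 ≈ -1.0214e-5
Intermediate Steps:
D(N, M) = (M + N)/(138 + N)
1/(D(-229, 219) + P) = 1/((219 - 229)/(138 - 229) - 97908) = 1/(-10/(-91) - 97908) = 1/(-1/91*(-10) - 97908) = 1/(10/91 - 97908) = 1/(-8909618/91) = -91/8909618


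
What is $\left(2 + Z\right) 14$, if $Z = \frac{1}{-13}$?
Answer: $\frac{350}{13} \approx 26.923$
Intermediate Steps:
$Z = - \frac{1}{13} \approx -0.076923$
$\left(2 + Z\right) 14 = \left(2 - \frac{1}{13}\right) 14 = \frac{25}{13} \cdot 14 = \frac{350}{13}$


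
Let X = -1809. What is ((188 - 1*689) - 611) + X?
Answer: -2921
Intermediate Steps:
((188 - 1*689) - 611) + X = ((188 - 1*689) - 611) - 1809 = ((188 - 689) - 611) - 1809 = (-501 - 611) - 1809 = -1112 - 1809 = -2921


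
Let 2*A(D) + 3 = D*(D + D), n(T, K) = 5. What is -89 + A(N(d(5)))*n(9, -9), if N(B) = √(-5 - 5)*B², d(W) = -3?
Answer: -8293/2 ≈ -4146.5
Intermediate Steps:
N(B) = I*√10*B² (N(B) = √(-10)*B² = (I*√10)*B² = I*√10*B²)
A(D) = -3/2 + D² (A(D) = -3/2 + (D*(D + D))/2 = -3/2 + (D*(2*D))/2 = -3/2 + (2*D²)/2 = -3/2 + D²)
-89 + A(N(d(5)))*n(9, -9) = -89 + (-3/2 + (I*√10*(-3)²)²)*5 = -89 + (-3/2 + (I*√10*9)²)*5 = -89 + (-3/2 + (9*I*√10)²)*5 = -89 + (-3/2 - 810)*5 = -89 - 1623/2*5 = -89 - 8115/2 = -8293/2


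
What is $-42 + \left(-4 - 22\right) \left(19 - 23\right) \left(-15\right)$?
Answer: $-1602$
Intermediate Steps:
$-42 + \left(-4 - 22\right) \left(19 - 23\right) \left(-15\right) = -42 + \left(-26\right) \left(-4\right) \left(-15\right) = -42 + 104 \left(-15\right) = -42 - 1560 = -1602$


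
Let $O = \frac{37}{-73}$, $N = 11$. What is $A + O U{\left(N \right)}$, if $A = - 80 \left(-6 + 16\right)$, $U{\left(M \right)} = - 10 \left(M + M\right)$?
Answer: $- \frac{50260}{73} \approx -688.49$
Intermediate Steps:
$O = - \frac{37}{73}$ ($O = 37 \left(- \frac{1}{73}\right) = - \frac{37}{73} \approx -0.50685$)
$U{\left(M \right)} = - 20 M$ ($U{\left(M \right)} = - 10 \cdot 2 M = - 20 M$)
$A = -800$ ($A = \left(-80\right) 10 = -800$)
$A + O U{\left(N \right)} = -800 - \frac{37 \left(\left(-20\right) 11\right)}{73} = -800 - - \frac{8140}{73} = -800 + \frac{8140}{73} = - \frac{50260}{73}$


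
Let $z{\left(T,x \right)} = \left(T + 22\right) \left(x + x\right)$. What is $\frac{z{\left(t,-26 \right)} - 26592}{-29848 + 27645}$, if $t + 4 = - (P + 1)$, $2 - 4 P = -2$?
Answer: $\frac{27424}{2203} \approx 12.448$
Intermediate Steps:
$P = 1$ ($P = \frac{1}{2} - - \frac{1}{2} = \frac{1}{2} + \frac{1}{2} = 1$)
$t = -6$ ($t = -4 - \left(1 + 1\right) = -4 - 2 = -6$)
$z{\left(T,x \right)} = 2 x \left(22 + T\right)$ ($z{\left(T,x \right)} = \left(22 + T\right) 2 x = 2 x \left(22 + T\right)$)
$\frac{z{\left(t,-26 \right)} - 26592}{-29848 + 27645} = \frac{2 \left(-26\right) \left(22 - 6\right) - 26592}{-29848 + 27645} = \frac{2 \left(-26\right) 16 - 26592}{-2203} = \left(-832 - 26592\right) \left(- \frac{1}{2203}\right) = \left(-27424\right) \left(- \frac{1}{2203}\right) = \frac{27424}{2203}$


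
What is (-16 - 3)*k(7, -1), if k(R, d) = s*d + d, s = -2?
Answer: -19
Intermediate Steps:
k(R, d) = -d (k(R, d) = -2*d + d = -d)
(-16 - 3)*k(7, -1) = (-16 - 3)*(-1*(-1)) = -19*1 = -19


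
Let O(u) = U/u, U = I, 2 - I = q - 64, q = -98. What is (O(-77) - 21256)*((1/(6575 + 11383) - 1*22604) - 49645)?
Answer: 1061880370560958/691383 ≈ 1.5359e+9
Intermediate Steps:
I = 164 (I = 2 - (-98 - 64) = 2 - 1*(-162) = 2 + 162 = 164)
U = 164
O(u) = 164/u
(O(-77) - 21256)*((1/(6575 + 11383) - 1*22604) - 49645) = (164/(-77) - 21256)*((1/(6575 + 11383) - 1*22604) - 49645) = (164*(-1/77) - 21256)*((1/17958 - 22604) - 49645) = (-164/77 - 21256)*((1/17958 - 22604) - 49645) = -1636876*(-405922631/17958 - 49645)/77 = -1636876/77*(-1297447541/17958) = 1061880370560958/691383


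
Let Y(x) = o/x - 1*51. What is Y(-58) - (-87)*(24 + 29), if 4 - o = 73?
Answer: 264549/58 ≈ 4561.2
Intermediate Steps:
o = -69 (o = 4 - 1*73 = 4 - 73 = -69)
Y(x) = -51 - 69/x (Y(x) = -69/x - 1*51 = -69/x - 51 = -51 - 69/x)
Y(-58) - (-87)*(24 + 29) = (-51 - 69/(-58)) - (-87)*(24 + 29) = (-51 - 69*(-1/58)) - (-87)*53 = (-51 + 69/58) - 1*(-4611) = -2889/58 + 4611 = 264549/58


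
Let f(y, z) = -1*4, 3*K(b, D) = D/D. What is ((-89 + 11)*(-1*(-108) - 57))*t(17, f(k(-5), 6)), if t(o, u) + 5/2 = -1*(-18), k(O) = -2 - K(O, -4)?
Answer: -61659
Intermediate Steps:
K(b, D) = ⅓ (K(b, D) = (D/D)/3 = (⅓)*1 = ⅓)
k(O) = -7/3 (k(O) = -2 - 1*⅓ = -2 - ⅓ = -7/3)
f(y, z) = -4
t(o, u) = 31/2 (t(o, u) = -5/2 - 1*(-18) = -5/2 + 18 = 31/2)
((-89 + 11)*(-1*(-108) - 57))*t(17, f(k(-5), 6)) = ((-89 + 11)*(-1*(-108) - 57))*(31/2) = -78*(108 - 57)*(31/2) = -78*51*(31/2) = -3978*31/2 = -61659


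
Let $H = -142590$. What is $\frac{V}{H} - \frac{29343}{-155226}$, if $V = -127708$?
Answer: $\frac{571610009}{526992270} \approx 1.0847$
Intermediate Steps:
$\frac{V}{H} - \frac{29343}{-155226} = - \frac{127708}{-142590} - \frac{29343}{-155226} = \left(-127708\right) \left(- \frac{1}{142590}\right) - - \frac{9781}{51742} = \frac{9122}{10185} + \frac{9781}{51742} = \frac{571610009}{526992270}$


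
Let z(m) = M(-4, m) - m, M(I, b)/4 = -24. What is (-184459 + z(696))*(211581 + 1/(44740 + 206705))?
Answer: -9855535588131046/251445 ≈ -3.9196e+10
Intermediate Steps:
M(I, b) = -96 (M(I, b) = 4*(-24) = -96)
z(m) = -96 - m
(-184459 + z(696))*(211581 + 1/(44740 + 206705)) = (-184459 + (-96 - 1*696))*(211581 + 1/(44740 + 206705)) = (-184459 + (-96 - 696))*(211581 + 1/251445) = (-184459 - 792)*(211581 + 1/251445) = -185251*53200984546/251445 = -9855535588131046/251445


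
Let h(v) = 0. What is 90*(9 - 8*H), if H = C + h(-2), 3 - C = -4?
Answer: -4230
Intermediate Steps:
C = 7 (C = 3 - 1*(-4) = 3 + 4 = 7)
H = 7 (H = 7 + 0 = 7)
90*(9 - 8*H) = 90*(9 - 8*7) = 90*(9 - 56) = 90*(-47) = -4230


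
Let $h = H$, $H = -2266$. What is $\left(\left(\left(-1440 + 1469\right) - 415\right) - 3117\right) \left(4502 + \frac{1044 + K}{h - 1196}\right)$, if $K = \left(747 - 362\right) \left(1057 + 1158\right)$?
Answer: $- \frac{51606563815}{3462} \approx -1.4907 \cdot 10^{7}$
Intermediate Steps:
$K = 852775$ ($K = 385 \cdot 2215 = 852775$)
$h = -2266$
$\left(\left(\left(-1440 + 1469\right) - 415\right) - 3117\right) \left(4502 + \frac{1044 + K}{h - 1196}\right) = \left(\left(\left(-1440 + 1469\right) - 415\right) - 3117\right) \left(4502 + \frac{1044 + 852775}{-2266 - 1196}\right) = \left(\left(29 - 415\right) - 3117\right) \left(4502 + \frac{853819}{-3462}\right) = \left(-386 - 3117\right) \left(4502 + 853819 \left(- \frac{1}{3462}\right)\right) = - 3503 \left(4502 - \frac{853819}{3462}\right) = \left(-3503\right) \frac{14732105}{3462} = - \frac{51606563815}{3462}$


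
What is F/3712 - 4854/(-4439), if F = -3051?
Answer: 4474659/16477568 ≈ 0.27156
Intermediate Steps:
F/3712 - 4854/(-4439) = -3051/3712 - 4854/(-4439) = -3051*1/3712 - 4854*(-1/4439) = -3051/3712 + 4854/4439 = 4474659/16477568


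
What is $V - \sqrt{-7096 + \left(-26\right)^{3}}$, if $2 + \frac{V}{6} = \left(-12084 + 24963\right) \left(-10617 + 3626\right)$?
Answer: $-540222546 - 4 i \sqrt{1542} \approx -5.4022 \cdot 10^{8} - 157.07 i$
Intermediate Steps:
$V = -540222546$ ($V = -12 + 6 \left(-12084 + 24963\right) \left(-10617 + 3626\right) = -12 + 6 \cdot 12879 \left(-6991\right) = -12 + 6 \left(-90037089\right) = -12 - 540222534 = -540222546$)
$V - \sqrt{-7096 + \left(-26\right)^{3}} = -540222546 - \sqrt{-7096 + \left(-26\right)^{3}} = -540222546 - \sqrt{-7096 - 17576} = -540222546 - \sqrt{-24672} = -540222546 - 4 i \sqrt{1542}$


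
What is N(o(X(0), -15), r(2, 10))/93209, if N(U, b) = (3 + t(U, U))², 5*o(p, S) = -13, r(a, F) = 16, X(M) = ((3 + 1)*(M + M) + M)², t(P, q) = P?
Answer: 4/2330225 ≈ 1.7166e-6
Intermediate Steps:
X(M) = 81*M² (X(M) = (4*(2*M) + M)² = (8*M + M)² = (9*M)² = 81*M²)
o(p, S) = -13/5 (o(p, S) = (⅕)*(-13) = -13/5)
N(U, b) = (3 + U)²
N(o(X(0), -15), r(2, 10))/93209 = (3 - 13/5)²/93209 = (⅖)²*(1/93209) = (4/25)*(1/93209) = 4/2330225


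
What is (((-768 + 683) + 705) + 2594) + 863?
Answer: 4077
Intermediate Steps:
(((-768 + 683) + 705) + 2594) + 863 = ((-85 + 705) + 2594) + 863 = (620 + 2594) + 863 = 3214 + 863 = 4077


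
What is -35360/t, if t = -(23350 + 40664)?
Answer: 17680/32007 ≈ 0.55238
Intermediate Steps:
t = -64014 (t = -1*64014 = -64014)
-35360/t = -35360/(-64014) = -35360*(-1/64014) = 17680/32007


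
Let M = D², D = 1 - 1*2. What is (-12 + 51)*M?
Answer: 39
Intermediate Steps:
D = -1 (D = 1 - 2 = -1)
M = 1 (M = (-1)² = 1)
(-12 + 51)*M = (-12 + 51)*1 = 39*1 = 39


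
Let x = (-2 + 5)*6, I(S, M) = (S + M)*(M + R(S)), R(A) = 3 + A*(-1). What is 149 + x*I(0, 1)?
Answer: 221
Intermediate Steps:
R(A) = 3 - A
I(S, M) = (M + S)*(3 + M - S) (I(S, M) = (S + M)*(M + (3 - S)) = (M + S)*(3 + M - S))
x = 18 (x = 3*6 = 18)
149 + x*I(0, 1) = 149 + 18*(1² - 1*0² + 3*1 + 3*0) = 149 + 18*(1 - 1*0 + 3 + 0) = 149 + 18*(1 + 0 + 3 + 0) = 149 + 18*4 = 149 + 72 = 221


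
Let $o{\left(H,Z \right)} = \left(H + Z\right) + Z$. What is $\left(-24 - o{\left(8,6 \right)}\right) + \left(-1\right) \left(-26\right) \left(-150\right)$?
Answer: $-3944$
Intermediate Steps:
$o{\left(H,Z \right)} = H + 2 Z$
$\left(-24 - o{\left(8,6 \right)}\right) + \left(-1\right) \left(-26\right) \left(-150\right) = \left(-24 - \left(8 + 2 \cdot 6\right)\right) + \left(-1\right) \left(-26\right) \left(-150\right) = \left(-24 - \left(8 + 12\right)\right) + 26 \left(-150\right) = \left(-24 - 20\right) - 3900 = -44 - 3900 = -3944$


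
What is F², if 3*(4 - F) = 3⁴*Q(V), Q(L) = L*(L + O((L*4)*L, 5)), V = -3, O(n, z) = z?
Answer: 27556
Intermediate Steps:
Q(L) = L*(5 + L) (Q(L) = L*(L + 5) = L*(5 + L))
F = 166 (F = 4 - 3⁴*(-3*(5 - 3))/3 = 4 - 27*(-3*2) = 4 - 27*(-6) = 4 - ⅓*(-486) = 4 + 162 = 166)
F² = 166² = 27556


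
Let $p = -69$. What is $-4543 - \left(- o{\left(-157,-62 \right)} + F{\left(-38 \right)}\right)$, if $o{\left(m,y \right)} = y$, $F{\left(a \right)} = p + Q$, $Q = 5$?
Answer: $-4541$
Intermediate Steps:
$F{\left(a \right)} = -64$ ($F{\left(a \right)} = -69 + 5 = -64$)
$-4543 - \left(- o{\left(-157,-62 \right)} + F{\left(-38 \right)}\right) = -4543 - -2 = -4543 + \left(-62 + 64\right) = -4543 + 2 = -4541$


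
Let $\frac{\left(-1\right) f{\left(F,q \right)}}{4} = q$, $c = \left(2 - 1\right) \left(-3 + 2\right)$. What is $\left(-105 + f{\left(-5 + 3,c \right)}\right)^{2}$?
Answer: $10201$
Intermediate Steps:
$c = -1$ ($c = 1 \left(-1\right) = -1$)
$f{\left(F,q \right)} = - 4 q$
$\left(-105 + f{\left(-5 + 3,c \right)}\right)^{2} = \left(-105 - -4\right)^{2} = \left(-105 + 4\right)^{2} = \left(-101\right)^{2} = 10201$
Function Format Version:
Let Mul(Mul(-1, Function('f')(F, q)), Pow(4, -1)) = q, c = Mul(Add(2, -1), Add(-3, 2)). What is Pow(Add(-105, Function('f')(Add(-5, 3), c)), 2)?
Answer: 10201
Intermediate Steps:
c = -1 (c = Mul(1, -1) = -1)
Function('f')(F, q) = Mul(-4, q)
Pow(Add(-105, Function('f')(Add(-5, 3), c)), 2) = Pow(Add(-105, Mul(-4, -1)), 2) = Pow(Add(-105, 4), 2) = Pow(-101, 2) = 10201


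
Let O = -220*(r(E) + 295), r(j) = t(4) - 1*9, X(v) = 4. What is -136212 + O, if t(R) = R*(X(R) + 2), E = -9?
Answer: -204412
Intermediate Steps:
t(R) = 6*R (t(R) = R*(4 + 2) = R*6 = 6*R)
r(j) = 15 (r(j) = 6*4 - 1*9 = 24 - 9 = 15)
O = -68200 (O = -220*(15 + 295) = -220*310 = -68200)
-136212 + O = -136212 - 68200 = -204412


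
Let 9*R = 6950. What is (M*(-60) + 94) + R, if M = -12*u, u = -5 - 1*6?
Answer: -63484/9 ≈ -7053.8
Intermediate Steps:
u = -11 (u = -5 - 6 = -11)
R = 6950/9 (R = (1/9)*6950 = 6950/9 ≈ 772.22)
M = 132 (M = -12*(-11) = 132)
(M*(-60) + 94) + R = (132*(-60) + 94) + 6950/9 = (-7920 + 94) + 6950/9 = -7826 + 6950/9 = -63484/9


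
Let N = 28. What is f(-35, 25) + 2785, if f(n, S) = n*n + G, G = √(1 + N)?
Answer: 4010 + √29 ≈ 4015.4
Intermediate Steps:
G = √29 (G = √(1 + 28) = √29 ≈ 5.3852)
f(n, S) = √29 + n² (f(n, S) = n*n + √29 = n² + √29 = √29 + n²)
f(-35, 25) + 2785 = (√29 + (-35)²) + 2785 = (√29 + 1225) + 2785 = (1225 + √29) + 2785 = 4010 + √29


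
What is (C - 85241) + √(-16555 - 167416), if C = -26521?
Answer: -111762 + I*√183971 ≈ -1.1176e+5 + 428.92*I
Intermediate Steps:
(C - 85241) + √(-16555 - 167416) = (-26521 - 85241) + √(-16555 - 167416) = -111762 + √(-183971) = -111762 + I*√183971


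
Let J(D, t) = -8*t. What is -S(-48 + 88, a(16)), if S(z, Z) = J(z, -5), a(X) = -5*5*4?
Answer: -40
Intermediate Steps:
a(X) = -100 (a(X) = -25*4 = -100)
S(z, Z) = 40 (S(z, Z) = -8*(-5) = 40)
-S(-48 + 88, a(16)) = -1*40 = -40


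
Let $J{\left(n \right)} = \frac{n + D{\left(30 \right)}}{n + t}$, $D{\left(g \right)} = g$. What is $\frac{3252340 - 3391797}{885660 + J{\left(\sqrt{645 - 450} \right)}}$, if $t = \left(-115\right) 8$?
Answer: $- \frac{6967735577271319}{44250517811937287} - \frac{26496830 \sqrt{195}}{132751553435811861} \approx -0.15746$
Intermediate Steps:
$t = -920$
$J{\left(n \right)} = \frac{30 + n}{-920 + n}$ ($J{\left(n \right)} = \frac{n + 30}{n - 920} = \frac{30 + n}{-920 + n}$)
$\frac{3252340 - 3391797}{885660 + J{\left(\sqrt{645 - 450} \right)}} = \frac{3252340 - 3391797}{885660 + \frac{30 + \sqrt{645 - 450}}{-920 + \sqrt{645 - 450}}} = - \frac{139457}{885660 + \frac{30 + \sqrt{195}}{-920 + \sqrt{195}}}$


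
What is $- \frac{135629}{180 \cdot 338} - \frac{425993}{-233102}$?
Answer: $- \frac{219152963}{545458680} \approx -0.40178$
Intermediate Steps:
$- \frac{135629}{180 \cdot 338} - \frac{425993}{-233102} = - \frac{135629}{60840} - - \frac{425993}{233102} = \left(-135629\right) \frac{1}{60840} + \frac{425993}{233102} = - \frac{10433}{4680} + \frac{425993}{233102} = - \frac{219152963}{545458680}$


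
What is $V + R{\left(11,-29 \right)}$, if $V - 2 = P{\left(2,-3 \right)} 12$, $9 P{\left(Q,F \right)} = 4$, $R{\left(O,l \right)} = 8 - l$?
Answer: $\frac{133}{3} \approx 44.333$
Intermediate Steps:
$P{\left(Q,F \right)} = \frac{4}{9}$ ($P{\left(Q,F \right)} = \frac{1}{9} \cdot 4 = \frac{4}{9}$)
$V = \frac{22}{3}$ ($V = 2 + \frac{4}{9} \cdot 12 = 2 + \frac{16}{3} = \frac{22}{3} \approx 7.3333$)
$V + R{\left(11,-29 \right)} = \frac{22}{3} + \left(8 - -29\right) = \frac{22}{3} + \left(8 + 29\right) = \frac{22}{3} + 37 = \frac{133}{3}$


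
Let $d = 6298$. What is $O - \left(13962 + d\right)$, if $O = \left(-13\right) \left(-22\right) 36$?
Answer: $-9964$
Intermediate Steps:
$O = 10296$ ($O = 286 \cdot 36 = 10296$)
$O - \left(13962 + d\right) = 10296 - \left(13962 + 6298\right) = 10296 - 20260 = -9964$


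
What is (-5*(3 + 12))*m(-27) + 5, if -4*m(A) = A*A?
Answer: 54695/4 ≈ 13674.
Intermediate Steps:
m(A) = -A**2/4 (m(A) = -A*A/4 = -A**2/4)
(-5*(3 + 12))*m(-27) + 5 = (-5*(3 + 12))*(-1/4*(-27)**2) + 5 = (-5*15)*(-1/4*729) + 5 = -75*(-729/4) + 5 = 54675/4 + 5 = 54695/4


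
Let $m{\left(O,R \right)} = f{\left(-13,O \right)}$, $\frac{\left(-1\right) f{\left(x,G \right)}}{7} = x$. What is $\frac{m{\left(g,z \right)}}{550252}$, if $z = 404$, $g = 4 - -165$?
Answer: $\frac{91}{550252} \approx 0.00016538$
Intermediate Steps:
$g = 169$ ($g = 4 + 165 = 169$)
$f{\left(x,G \right)} = - 7 x$
$m{\left(O,R \right)} = 91$ ($m{\left(O,R \right)} = \left(-7\right) \left(-13\right) = 91$)
$\frac{m{\left(g,z \right)}}{550252} = \frac{91}{550252}$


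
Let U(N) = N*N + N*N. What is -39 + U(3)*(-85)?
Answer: -1569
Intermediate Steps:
U(N) = 2*N² (U(N) = N² + N² = 2*N²)
-39 + U(3)*(-85) = -39 + (2*3²)*(-85) = -39 + (2*9)*(-85) = -39 + 18*(-85) = -39 - 1530 = -1569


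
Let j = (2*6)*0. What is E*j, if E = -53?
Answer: 0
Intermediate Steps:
j = 0 (j = 12*0 = 0)
E*j = -53*0 = 0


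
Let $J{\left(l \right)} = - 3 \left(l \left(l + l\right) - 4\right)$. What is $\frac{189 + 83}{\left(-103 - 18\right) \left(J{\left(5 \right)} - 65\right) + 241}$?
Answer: $\frac{68}{6201} \approx 0.010966$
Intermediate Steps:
$J{\left(l \right)} = 12 - 6 l^{2}$ ($J{\left(l \right)} = - 3 \left(l 2 l - 4\right) = - 3 \left(2 l^{2} - 4\right) = - 3 \left(-4 + 2 l^{2}\right) = 12 - 6 l^{2}$)
$\frac{189 + 83}{\left(-103 - 18\right) \left(J{\left(5 \right)} - 65\right) + 241} = \frac{189 + 83}{\left(-103 - 18\right) \left(\left(12 - 6 \cdot 5^{2}\right) - 65\right) + 241} = \frac{272}{- 121 \left(\left(12 - 150\right) - 65\right) + 241} = \frac{272}{- 121 \left(-138 - 65\right) + 241} = \frac{272}{\left(-121\right) \left(-203\right) + 241} = \frac{272}{24563 + 241} = \frac{272}{24804} = 272 \cdot \frac{1}{24804} = \frac{68}{6201}$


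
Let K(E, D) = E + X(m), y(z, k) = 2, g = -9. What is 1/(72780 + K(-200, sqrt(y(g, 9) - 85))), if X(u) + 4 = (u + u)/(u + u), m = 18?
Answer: 1/72577 ≈ 1.3778e-5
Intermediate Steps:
X(u) = -3 (X(u) = -4 + (u + u)/(u + u) = -4 + (2*u)/((2*u)) = -4 + (2*u)*(1/(2*u)) = -4 + 1 = -3)
K(E, D) = -3 + E (K(E, D) = E - 3 = -3 + E)
1/(72780 + K(-200, sqrt(y(g, 9) - 85))) = 1/(72780 + (-3 - 200)) = 1/(72780 - 203) = 1/72577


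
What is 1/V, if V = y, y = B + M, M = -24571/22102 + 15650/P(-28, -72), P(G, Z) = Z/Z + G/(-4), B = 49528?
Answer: 44204/2275760645 ≈ 1.9424e-5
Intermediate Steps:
P(G, Z) = 1 - G/4 (P(G, Z) = 1 + G*(-¼) = 1 - G/4)
M = 86424933/44204 (M = -24571/22102 + 15650/(1 - ¼*(-28)) = -24571*1/22102 + 15650/(1 + 7) = -24571/22102 + 15650/8 = -24571/22102 + 15650*(⅛) = -24571/22102 + 7825/4 = 86424933/44204 ≈ 1955.1)
y = 2275760645/44204 (y = 49528 + 86424933/44204 = 2275760645/44204 ≈ 51483.)
V = 2275760645/44204 ≈ 51483.
1/V = 1/(2275760645/44204) = 44204/2275760645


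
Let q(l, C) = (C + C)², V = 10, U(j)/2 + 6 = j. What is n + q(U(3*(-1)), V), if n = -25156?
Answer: -24756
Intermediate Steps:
U(j) = -12 + 2*j
q(l, C) = 4*C² (q(l, C) = (2*C)² = 4*C²)
n + q(U(3*(-1)), V) = -25156 + 4*10² = -25156 + 4*100 = -25156 + 400 = -24756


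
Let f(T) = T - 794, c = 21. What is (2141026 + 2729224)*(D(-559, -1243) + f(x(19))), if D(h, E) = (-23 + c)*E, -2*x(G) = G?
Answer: 8194195625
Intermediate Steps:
x(G) = -G/2
f(T) = -794 + T
D(h, E) = -2*E (D(h, E) = (-23 + 21)*E = -2*E)
(2141026 + 2729224)*(D(-559, -1243) + f(x(19))) = (2141026 + 2729224)*(-2*(-1243) + (-794 - ½*19)) = 4870250*(2486 + (-794 - 19/2)) = 4870250*(2486 - 1607/2) = 4870250*(3365/2) = 8194195625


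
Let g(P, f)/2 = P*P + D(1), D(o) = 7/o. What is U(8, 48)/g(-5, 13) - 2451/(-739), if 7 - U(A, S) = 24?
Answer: 144301/47296 ≈ 3.0510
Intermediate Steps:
U(A, S) = -17 (U(A, S) = 7 - 1*24 = 7 - 24 = -17)
g(P, f) = 14 + 2*P**2 (g(P, f) = 2*(P*P + 7/1) = 2*(P**2 + 7*1) = 2*(P**2 + 7) = 2*(7 + P**2) = 14 + 2*P**2)
U(8, 48)/g(-5, 13) - 2451/(-739) = -17/(14 + 2*(-5)**2) - 2451/(-739) = -17/(14 + 2*25) - 2451*(-1/739) = -17/(14 + 50) + 2451/739 = -17/64 + 2451/739 = 144301/47296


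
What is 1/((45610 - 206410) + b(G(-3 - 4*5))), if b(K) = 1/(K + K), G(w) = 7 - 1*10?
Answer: -6/964801 ≈ -6.2189e-6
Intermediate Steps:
G(w) = -3 (G(w) = 7 - 10 = -3)
b(K) = 1/(2*K)
1/((45610 - 206410) + b(G(-3 - 4*5))) = 1/((45610 - 206410) + (½)/(-3)) = 1/(-160800 + (½)*(-⅓)) = 1/(-160800 - ⅙) = 1/(-964801/6) = -6/964801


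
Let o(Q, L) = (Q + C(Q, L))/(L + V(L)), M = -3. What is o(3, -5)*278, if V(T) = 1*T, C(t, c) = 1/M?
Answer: -1112/15 ≈ -74.133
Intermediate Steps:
C(t, c) = -⅓ (C(t, c) = 1/(-3) = -⅓)
V(T) = T
o(Q, L) = (-⅓ + Q)/(2*L) (o(Q, L) = (Q - ⅓)/(L + L) = (-⅓ + Q)/((2*L)) = (-⅓ + Q)*(1/(2*L)) = (-⅓ + Q)/(2*L))
o(3, -5)*278 = ((⅙)*(-1 + 3*3)/(-5))*278 = ((⅙)*(-⅕)*(-1 + 9))*278 = ((⅙)*(-⅕)*8)*278 = -4/15*278 = -1112/15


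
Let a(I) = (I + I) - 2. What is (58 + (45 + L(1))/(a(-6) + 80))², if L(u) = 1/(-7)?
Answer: 183738025/53361 ≈ 3443.3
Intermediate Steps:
L(u) = -⅐
a(I) = -2 + 2*I (a(I) = 2*I - 2 = -2 + 2*I)
(58 + (45 + L(1))/(a(-6) + 80))² = (58 + (45 - ⅐)/((-2 + 2*(-6)) + 80))² = (58 + 314/(7*((-2 - 12) + 80)))² = (58 + 314/(7*(-14 + 80)))² = (58 + (314/7)/66)² = (58 + (314/7)*(1/66))² = (58 + 157/231)² = (13555/231)² = 183738025/53361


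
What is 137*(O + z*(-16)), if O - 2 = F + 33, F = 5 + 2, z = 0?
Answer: 5754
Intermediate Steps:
F = 7
O = 42 (O = 2 + (7 + 33) = 2 + 40 = 42)
137*(O + z*(-16)) = 137*(42 + 0*(-16)) = 137*(42 + 0) = 137*42 = 5754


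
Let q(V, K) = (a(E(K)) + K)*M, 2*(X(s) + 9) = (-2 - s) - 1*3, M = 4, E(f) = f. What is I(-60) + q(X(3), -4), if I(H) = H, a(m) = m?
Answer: -92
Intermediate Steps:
X(s) = -23/2 - s/2 (X(s) = -9 + ((-2 - s) - 1*3)/2 = -9 + ((-2 - s) - 3)/2 = -9 + (-5 - s)/2 = -9 + (-5/2 - s/2) = -23/2 - s/2)
q(V, K) = 8*K (q(V, K) = (K + K)*4 = (2*K)*4 = 8*K)
I(-60) + q(X(3), -4) = -60 + 8*(-4) = -60 - 32 = -92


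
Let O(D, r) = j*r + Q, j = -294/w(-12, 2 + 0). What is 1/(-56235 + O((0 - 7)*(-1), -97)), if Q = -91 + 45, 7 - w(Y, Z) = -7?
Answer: -1/54244 ≈ -1.8435e-5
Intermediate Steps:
w(Y, Z) = 14 (w(Y, Z) = 7 - 1*(-7) = 7 + 7 = 14)
j = -21 (j = -294/14 = -294*1/14 = -21)
Q = -46
O(D, r) = -46 - 21*r (O(D, r) = -21*r - 46 = -46 - 21*r)
1/(-56235 + O((0 - 7)*(-1), -97)) = 1/(-56235 + (-46 - 21*(-97))) = 1/(-56235 + (-46 + 2037)) = 1/(-56235 + 1991) = 1/(-54244) = -1/54244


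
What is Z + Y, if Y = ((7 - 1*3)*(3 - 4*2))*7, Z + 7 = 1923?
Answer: 1776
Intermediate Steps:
Z = 1916 (Z = -7 + 1923 = 1916)
Y = -140 (Y = ((7 - 3)*(3 - 8))*7 = (4*(-5))*7 = -20*7 = -140)
Z + Y = 1916 - 140 = 1776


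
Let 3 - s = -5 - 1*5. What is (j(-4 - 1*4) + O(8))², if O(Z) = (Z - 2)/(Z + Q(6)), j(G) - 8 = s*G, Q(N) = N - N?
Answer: 145161/16 ≈ 9072.6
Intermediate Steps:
Q(N) = 0
s = 13 (s = 3 - (-5 - 1*5) = 3 - (-5 - 5) = 3 - 1*(-10) = 3 + 10 = 13)
j(G) = 8 + 13*G
O(Z) = (-2 + Z)/Z (O(Z) = (Z - 2)/(Z + 0) = (-2 + Z)/Z)
(j(-4 - 1*4) + O(8))² = ((8 + 13*(-4 - 1*4)) + (-2 + 8)/8)² = ((8 + 13*(-4 - 4)) + (⅛)*6)² = ((8 + 13*(-8)) + ¾)² = ((8 - 104) + ¾)² = (-96 + ¾)² = (-381/4)² = 145161/16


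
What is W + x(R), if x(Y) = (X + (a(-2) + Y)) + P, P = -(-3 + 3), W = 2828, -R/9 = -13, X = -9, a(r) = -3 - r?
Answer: 2935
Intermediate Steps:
R = 117 (R = -9*(-13) = 117)
P = 0 (P = -1*0 = 0)
x(Y) = -10 + Y (x(Y) = (-9 + ((-3 - 1*(-2)) + Y)) + 0 = (-9 + ((-3 + 2) + Y)) + 0 = (-9 + (-1 + Y)) + 0 = (-10 + Y) + 0 = -10 + Y)
W + x(R) = 2828 + (-10 + 117) = 2828 + 107 = 2935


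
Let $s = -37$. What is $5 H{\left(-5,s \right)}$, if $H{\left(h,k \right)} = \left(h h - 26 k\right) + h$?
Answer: $4910$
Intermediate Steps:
$H{\left(h,k \right)} = h + h^{2} - 26 k$ ($H{\left(h,k \right)} = \left(h^{2} - 26 k\right) + h = h + h^{2} - 26 k$)
$5 H{\left(-5,s \right)} = 5 \left(-5 + \left(-5\right)^{2} - -962\right) = 5 \left(-5 + 25 + 962\right) = 5 \cdot 982 = 4910$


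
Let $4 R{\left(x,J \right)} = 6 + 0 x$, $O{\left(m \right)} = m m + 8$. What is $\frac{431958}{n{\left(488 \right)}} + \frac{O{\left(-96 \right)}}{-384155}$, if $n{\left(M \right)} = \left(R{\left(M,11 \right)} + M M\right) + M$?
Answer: $\frac{109158446724}{61114834795} \approx 1.7861$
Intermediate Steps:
$O{\left(m \right)} = 8 + m^{2}$ ($O{\left(m \right)} = m^{2} + 8 = 8 + m^{2}$)
$R{\left(x,J \right)} = \frac{3}{2}$ ($R{\left(x,J \right)} = \frac{6 + 0 x}{4} = \frac{6 + 0}{4} = \frac{1}{4} \cdot 6 = \frac{3}{2}$)
$n{\left(M \right)} = \frac{3}{2} + M + M^{2}$ ($n{\left(M \right)} = \left(\frac{3}{2} + M M\right) + M = \left(\frac{3}{2} + M^{2}\right) + M = \frac{3}{2} + M + M^{2}$)
$\frac{431958}{n{\left(488 \right)}} + \frac{O{\left(-96 \right)}}{-384155} = \frac{431958}{\frac{3}{2} + 488 + 488^{2}} + \frac{8 + \left(-96\right)^{2}}{-384155} = \frac{431958}{\frac{3}{2} + 488 + 238144} + \left(8 + 9216\right) \left(- \frac{1}{384155}\right) = \frac{431958}{\frac{477267}{2}} + 9224 \left(- \frac{1}{384155}\right) = 431958 \cdot \frac{2}{477267} - \frac{9224}{384155} = \frac{287972}{159089} - \frac{9224}{384155} = \frac{109158446724}{61114834795}$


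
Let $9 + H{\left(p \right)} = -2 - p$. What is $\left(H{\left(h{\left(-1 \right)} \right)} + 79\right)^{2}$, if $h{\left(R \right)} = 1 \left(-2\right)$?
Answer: $4900$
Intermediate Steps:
$h{\left(R \right)} = -2$
$H{\left(p \right)} = -11 - p$ ($H{\left(p \right)} = -9 - \left(2 + p\right) = -11 - p$)
$\left(H{\left(h{\left(-1 \right)} \right)} + 79\right)^{2} = \left(\left(-11 - -2\right) + 79\right)^{2} = \left(\left(-11 + 2\right) + 79\right)^{2} = \left(-9 + 79\right)^{2} = 70^{2} = 4900$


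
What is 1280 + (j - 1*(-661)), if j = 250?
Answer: 2191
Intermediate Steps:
1280 + (j - 1*(-661)) = 1280 + (250 - 1*(-661)) = 1280 + (250 + 661) = 1280 + 911 = 2191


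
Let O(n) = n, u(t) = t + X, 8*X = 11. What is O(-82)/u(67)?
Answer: -656/547 ≈ -1.1993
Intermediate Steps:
X = 11/8 (X = (1/8)*11 = 11/8 ≈ 1.3750)
u(t) = 11/8 + t (u(t) = t + 11/8 = 11/8 + t)
O(-82)/u(67) = -82/(11/8 + 67) = -82/547/8 = -82*8/547 = -656/547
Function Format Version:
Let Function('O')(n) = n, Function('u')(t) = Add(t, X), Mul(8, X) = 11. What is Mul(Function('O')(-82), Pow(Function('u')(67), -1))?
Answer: Rational(-656, 547) ≈ -1.1993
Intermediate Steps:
X = Rational(11, 8) (X = Mul(Rational(1, 8), 11) = Rational(11, 8) ≈ 1.3750)
Function('u')(t) = Add(Rational(11, 8), t) (Function('u')(t) = Add(t, Rational(11, 8)) = Add(Rational(11, 8), t))
Mul(Function('O')(-82), Pow(Function('u')(67), -1)) = Mul(-82, Pow(Add(Rational(11, 8), 67), -1)) = Mul(-82, Pow(Rational(547, 8), -1)) = Mul(-82, Rational(8, 547)) = Rational(-656, 547)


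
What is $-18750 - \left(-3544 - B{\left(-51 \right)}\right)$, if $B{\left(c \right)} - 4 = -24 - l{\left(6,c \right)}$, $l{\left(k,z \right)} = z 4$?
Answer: $-15022$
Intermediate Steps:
$l{\left(k,z \right)} = 4 z$
$B{\left(c \right)} = -20 - 4 c$ ($B{\left(c \right)} = 4 - \left(24 + 4 c\right) = -20 - 4 c$)
$-18750 - \left(-3544 - B{\left(-51 \right)}\right) = -18750 - \left(-3544 - \left(-20 - -204\right)\right) = -18750 - \left(-3544 - \left(-20 + 204\right)\right) = -18750 - \left(-3544 - 184\right) = -18750 - -3728 = -18750 + 3728 = -15022$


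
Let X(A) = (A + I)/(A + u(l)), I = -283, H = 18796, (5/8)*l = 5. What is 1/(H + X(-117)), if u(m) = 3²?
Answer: 27/507592 ≈ 5.3192e-5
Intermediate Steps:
l = 8 (l = (8/5)*5 = 8)
u(m) = 9
X(A) = (-283 + A)/(9 + A) (X(A) = (A - 283)/(A + 9) = (-283 + A)/(9 + A))
1/(H + X(-117)) = 1/(18796 + (-283 - 117)/(9 - 117)) = 1/(18796 - 400/(-108)) = 1/(18796 - 1/108*(-400)) = 1/(18796 + 100/27) = 1/(507592/27) = 27/507592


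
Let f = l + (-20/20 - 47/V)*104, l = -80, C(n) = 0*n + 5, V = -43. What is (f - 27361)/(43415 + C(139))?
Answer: -1179547/1867060 ≈ -0.63177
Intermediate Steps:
C(n) = 5 (C(n) = 0 + 5 = 5)
f = -3024/43 (f = -80 + (-20/20 - 47/(-43))*104 = -80 + (-20*1/20 - 47*(-1/43))*104 = -80 + (-1 + 47/43)*104 = -80 + (4/43)*104 = -80 + 416/43 = -3024/43 ≈ -70.326)
(f - 27361)/(43415 + C(139)) = (-3024/43 - 27361)/(43415 + 5) = -1179547/43/43420 = -1179547/43*1/43420 = -1179547/1867060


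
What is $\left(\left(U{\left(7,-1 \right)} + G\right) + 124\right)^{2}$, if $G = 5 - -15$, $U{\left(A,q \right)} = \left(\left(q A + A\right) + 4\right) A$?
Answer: $29584$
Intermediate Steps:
$U{\left(A,q \right)} = A \left(4 + A + A q\right)$ ($U{\left(A,q \right)} = \left(\left(A q + A\right) + 4\right) A = \left(\left(A + A q\right) + 4\right) A = \left(4 + A + A q\right) A = A \left(4 + A + A q\right)$)
$G = 20$ ($G = 5 + 15 = 20$)
$\left(\left(U{\left(7,-1 \right)} + G\right) + 124\right)^{2} = \left(\left(7 \left(4 + 7 + 7 \left(-1\right)\right) + 20\right) + 124\right)^{2} = \left(\left(7 \left(4 + 7 - 7\right) + 20\right) + 124\right)^{2} = \left(\left(7 \cdot 4 + 20\right) + 124\right)^{2} = \left(\left(28 + 20\right) + 124\right)^{2} = \left(48 + 124\right)^{2} = 172^{2} = 29584$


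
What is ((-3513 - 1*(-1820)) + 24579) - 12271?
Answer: 10615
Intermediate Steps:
((-3513 - 1*(-1820)) + 24579) - 12271 = ((-3513 + 1820) + 24579) - 12271 = (-1693 + 24579) - 12271 = 22886 - 12271 = 10615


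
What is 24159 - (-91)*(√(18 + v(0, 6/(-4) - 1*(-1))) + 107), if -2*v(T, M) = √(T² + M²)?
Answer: 33896 + 91*√71/2 ≈ 34279.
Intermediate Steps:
v(T, M) = -√(M² + T²)/2 (v(T, M) = -√(T² + M²)/2 = -√(M² + T²)/2)
24159 - (-91)*(√(18 + v(0, 6/(-4) - 1*(-1))) + 107) = 24159 - (-91)*(√(18 - √((6/(-4) - 1*(-1))² + 0²)/2) + 107) = 24159 - (-91)*(√(18 - √((6*(-¼) + 1)² + 0)/2) + 107) = 24159 - (-91)*(√(18 - √((-3/2 + 1)² + 0)/2) + 107) = 24159 - (-91)*(√(18 - √((-½)² + 0)/2) + 107) = 24159 - (-91)*(√(18 - √(¼ + 0)/2) + 107) = 24159 - (-91)*(√(18 - √(¼)/2) + 107) = 24159 - (-91)*(√(18 - ½*½) + 107) = 24159 - (-91)*(√(18 - ¼) + 107) = 24159 - (-91)*(√(71/4) + 107) = 24159 - (-91)*(√71/2 + 107) = 24159 - (-91)*(107 + √71/2) = 24159 - (-9737 - 91*√71/2) = 24159 + (9737 + 91*√71/2) = 33896 + 91*√71/2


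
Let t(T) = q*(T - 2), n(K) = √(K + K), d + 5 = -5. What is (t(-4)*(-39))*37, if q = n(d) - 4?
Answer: -34632 + 17316*I*√5 ≈ -34632.0 + 38720.0*I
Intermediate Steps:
d = -10 (d = -5 - 5 = -10)
n(K) = √2*√K (n(K) = √(2*K) = √2*√K)
q = -4 + 2*I*√5 (q = √2*√(-10) - 4 = √2*(I*√10) - 4 = 2*I*√5 - 4 = -4 + 2*I*√5 ≈ -4.0 + 4.4721*I)
t(T) = (-4 + 2*I*√5)*(-2 + T) (t(T) = (-4 + 2*I*√5)*(T - 2) = (-4 + 2*I*√5)*(-2 + T))
(t(-4)*(-39))*37 = (-2*(-2 - 4)*(2 - I*√5)*(-39))*37 = (-2*(-6)*(2 - I*√5)*(-39))*37 = ((24 - 12*I*√5)*(-39))*37 = (-936 + 468*I*√5)*37 = -34632 + 17316*I*√5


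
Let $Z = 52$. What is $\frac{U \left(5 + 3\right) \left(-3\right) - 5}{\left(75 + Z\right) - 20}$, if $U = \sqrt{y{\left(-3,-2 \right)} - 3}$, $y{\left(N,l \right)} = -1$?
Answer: $- \frac{5}{107} - \frac{48 i}{107} \approx -0.046729 - 0.4486 i$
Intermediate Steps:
$U = 2 i$ ($U = \sqrt{-1 - 3} = \sqrt{-4} = 2 i \approx 2.0 i$)
$\frac{U \left(5 + 3\right) \left(-3\right) - 5}{\left(75 + Z\right) - 20} = \frac{2 i \left(5 + 3\right) \left(-3\right) - 5}{\left(75 + 52\right) - 20} = \frac{2 i 8 \left(-3\right) - 5}{127 - 20} = \frac{2 i \left(-24\right) - 5}{107} = \left(- 48 i - 5\right) \frac{1}{107} = \left(-5 - 48 i\right) \frac{1}{107} = - \frac{5}{107} - \frac{48 i}{107}$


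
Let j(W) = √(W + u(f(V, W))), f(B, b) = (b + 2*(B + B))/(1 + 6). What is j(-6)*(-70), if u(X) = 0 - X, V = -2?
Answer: -140*I ≈ -140.0*I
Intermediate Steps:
f(B, b) = b/7 + 4*B/7 (f(B, b) = (b + 2*(2*B))/7 = (b + 4*B)*(⅐) = b/7 + 4*B/7)
u(X) = -X
j(W) = √(8/7 + 6*W/7) (j(W) = √(W - (W/7 + (4/7)*(-2))) = √(W - (W/7 - 8/7)) = √(W - (-8/7 + W/7)) = √(W + (8/7 - W/7)) = √(8/7 + 6*W/7))
j(-6)*(-70) = (√(56 + 42*(-6))/7)*(-70) = (√(56 - 252)/7)*(-70) = (√(-196)/7)*(-70) = ((14*I)/7)*(-70) = (2*I)*(-70) = -140*I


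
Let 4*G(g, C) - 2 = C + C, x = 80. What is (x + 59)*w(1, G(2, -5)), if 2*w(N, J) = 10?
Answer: 695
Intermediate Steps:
G(g, C) = ½ + C/2 (G(g, C) = ½ + (C + C)/4 = ½ + (2*C)/4 = ½ + C/2)
w(N, J) = 5 (w(N, J) = (½)*10 = 5)
(x + 59)*w(1, G(2, -5)) = (80 + 59)*5 = 139*5 = 695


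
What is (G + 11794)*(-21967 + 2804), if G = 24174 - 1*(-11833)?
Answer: -916010563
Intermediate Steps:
G = 36007 (G = 24174 + 11833 = 36007)
(G + 11794)*(-21967 + 2804) = (36007 + 11794)*(-21967 + 2804) = 47801*(-19163) = -916010563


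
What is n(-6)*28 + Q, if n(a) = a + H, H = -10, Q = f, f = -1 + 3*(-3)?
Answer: -458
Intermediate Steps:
f = -10 (f = -1 - 9 = -10)
Q = -10
n(a) = -10 + a (n(a) = a - 10 = -10 + a)
n(-6)*28 + Q = (-10 - 6)*28 - 10 = -16*28 - 10 = -448 - 10 = -458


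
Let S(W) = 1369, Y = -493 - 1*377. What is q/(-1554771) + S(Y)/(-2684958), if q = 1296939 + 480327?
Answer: -1591337682109/1391498278206 ≈ -1.1436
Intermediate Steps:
Y = -870 (Y = -493 - 377 = -870)
q = 1777266
q/(-1554771) + S(Y)/(-2684958) = 1777266/(-1554771) + 1369/(-2684958) = 1777266*(-1/1554771) + 1369*(-1/2684958) = -592422/518257 - 1369/2684958 = -1591337682109/1391498278206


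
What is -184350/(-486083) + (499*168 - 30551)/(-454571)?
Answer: 4453936579/16996864261 ≈ 0.26204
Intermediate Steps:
-184350/(-486083) + (499*168 - 30551)/(-454571) = -184350*(-1/486083) + (83832 - 30551)*(-1/454571) = 184350/486083 + 53281*(-1/454571) = 184350/486083 - 53281/454571 = 4453936579/16996864261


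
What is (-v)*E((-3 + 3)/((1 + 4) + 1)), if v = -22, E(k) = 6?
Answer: 132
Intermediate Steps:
(-v)*E((-3 + 3)/((1 + 4) + 1)) = -1*(-22)*6 = 22*6 = 132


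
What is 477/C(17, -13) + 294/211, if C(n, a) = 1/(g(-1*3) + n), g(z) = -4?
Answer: 1308705/211 ≈ 6202.4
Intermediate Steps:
C(n, a) = 1/(-4 + n)
477/C(17, -13) + 294/211 = 477/(1/(-4 + 17)) + 294/211 = 477/(1/13) + 294*(1/211) = 477/(1/13) + 294/211 = 477*13 + 294/211 = 6201 + 294/211 = 1308705/211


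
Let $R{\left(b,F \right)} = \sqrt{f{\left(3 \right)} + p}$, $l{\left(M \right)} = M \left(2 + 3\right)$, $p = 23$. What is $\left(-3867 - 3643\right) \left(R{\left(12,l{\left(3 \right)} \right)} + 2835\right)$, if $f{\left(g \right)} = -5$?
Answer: $-21290850 - 22530 \sqrt{2} \approx -2.1323 \cdot 10^{7}$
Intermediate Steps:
$l{\left(M \right)} = 5 M$ ($l{\left(M \right)} = M 5 = 5 M$)
$R{\left(b,F \right)} = 3 \sqrt{2}$ ($R{\left(b,F \right)} = \sqrt{-5 + 23} = \sqrt{18} = 3 \sqrt{2}$)
$\left(-3867 - 3643\right) \left(R{\left(12,l{\left(3 \right)} \right)} + 2835\right) = \left(-3867 - 3643\right) \left(3 \sqrt{2} + 2835\right) = - 7510 \left(2835 + 3 \sqrt{2}\right) = -21290850 - 22530 \sqrt{2}$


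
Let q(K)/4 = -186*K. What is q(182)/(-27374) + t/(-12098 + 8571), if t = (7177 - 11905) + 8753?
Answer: 183701833/48274049 ≈ 3.8054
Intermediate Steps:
q(K) = -744*K (q(K) = 4*(-186*K) = -744*K)
t = 4025 (t = -4728 + 8753 = 4025)
q(182)/(-27374) + t/(-12098 + 8571) = -744*182/(-27374) + 4025/(-12098 + 8571) = -135408*(-1/27374) + 4025/(-3527) = 67704/13687 + 4025*(-1/3527) = 67704/13687 - 4025/3527 = 183701833/48274049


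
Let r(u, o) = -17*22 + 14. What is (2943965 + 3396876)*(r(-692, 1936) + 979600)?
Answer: 6209205140840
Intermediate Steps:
r(u, o) = -360 (r(u, o) = -374 + 14 = -360)
(2943965 + 3396876)*(r(-692, 1936) + 979600) = (2943965 + 3396876)*(-360 + 979600) = 6340841*979240 = 6209205140840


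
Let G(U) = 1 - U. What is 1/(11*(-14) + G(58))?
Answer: -1/211 ≈ -0.0047393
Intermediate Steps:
1/(11*(-14) + G(58)) = 1/(11*(-14) + (1 - 1*58)) = 1/(-154 + (1 - 58)) = 1/(-154 - 57) = 1/(-211) = -1/211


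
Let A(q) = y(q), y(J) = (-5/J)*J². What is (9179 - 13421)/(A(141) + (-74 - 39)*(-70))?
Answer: -4242/7205 ≈ -0.58876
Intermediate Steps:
y(J) = -5*J
A(q) = -5*q
(9179 - 13421)/(A(141) + (-74 - 39)*(-70)) = (9179 - 13421)/(-5*141 + (-74 - 39)*(-70)) = -4242/(-705 - 113*(-70)) = -4242/(-705 + 7910) = -4242/7205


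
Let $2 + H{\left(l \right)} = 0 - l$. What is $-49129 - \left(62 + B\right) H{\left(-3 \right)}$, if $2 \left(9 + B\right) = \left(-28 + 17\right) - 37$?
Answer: $-49158$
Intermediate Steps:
$H{\left(l \right)} = -2 - l$ ($H{\left(l \right)} = -2 + \left(0 - l\right) = -2 - l$)
$B = -33$ ($B = -9 + \frac{\left(-28 + 17\right) - 37}{2} = -9 + \frac{-11 - 37}{2} = -9 + \frac{1}{2} \left(-48\right) = -9 - 24 = -33$)
$-49129 - \left(62 + B\right) H{\left(-3 \right)} = -49129 - \left(62 - 33\right) \left(-2 - -3\right) = -49129 - 29 \left(-2 + 3\right) = -49129 - 29 \cdot 1 = -49129 - 29 = -49158$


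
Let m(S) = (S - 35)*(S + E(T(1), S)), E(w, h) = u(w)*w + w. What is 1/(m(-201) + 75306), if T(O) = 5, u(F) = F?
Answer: 1/115662 ≈ 8.6459e-6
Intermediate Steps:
E(w, h) = w + w² (E(w, h) = w*w + w = w² + w = w + w²)
m(S) = (-35 + S)*(30 + S) (m(S) = (S - 35)*(S + 5*(1 + 5)) = (-35 + S)*(S + 5*6) = (-35 + S)*(S + 30) = (-35 + S)*(30 + S))
1/(m(-201) + 75306) = 1/((-1050 + (-201)² - 5*(-201)) + 75306) = 1/((-1050 + 40401 + 1005) + 75306) = 1/(40356 + 75306) = 1/115662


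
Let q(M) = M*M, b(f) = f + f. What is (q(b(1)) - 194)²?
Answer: 36100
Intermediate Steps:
b(f) = 2*f
q(M) = M²
(q(b(1)) - 194)² = ((2*1)² - 194)² = (2² - 194)² = (4 - 194)² = (-190)² = 36100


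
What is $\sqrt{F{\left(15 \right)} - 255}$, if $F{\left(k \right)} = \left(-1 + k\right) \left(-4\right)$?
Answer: $i \sqrt{311} \approx 17.635 i$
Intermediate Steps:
$F{\left(k \right)} = 4 - 4 k$
$\sqrt{F{\left(15 \right)} - 255} = \sqrt{\left(4 - 60\right) - 255} = \sqrt{-56 - 255} = \sqrt{-311} = i \sqrt{311}$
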